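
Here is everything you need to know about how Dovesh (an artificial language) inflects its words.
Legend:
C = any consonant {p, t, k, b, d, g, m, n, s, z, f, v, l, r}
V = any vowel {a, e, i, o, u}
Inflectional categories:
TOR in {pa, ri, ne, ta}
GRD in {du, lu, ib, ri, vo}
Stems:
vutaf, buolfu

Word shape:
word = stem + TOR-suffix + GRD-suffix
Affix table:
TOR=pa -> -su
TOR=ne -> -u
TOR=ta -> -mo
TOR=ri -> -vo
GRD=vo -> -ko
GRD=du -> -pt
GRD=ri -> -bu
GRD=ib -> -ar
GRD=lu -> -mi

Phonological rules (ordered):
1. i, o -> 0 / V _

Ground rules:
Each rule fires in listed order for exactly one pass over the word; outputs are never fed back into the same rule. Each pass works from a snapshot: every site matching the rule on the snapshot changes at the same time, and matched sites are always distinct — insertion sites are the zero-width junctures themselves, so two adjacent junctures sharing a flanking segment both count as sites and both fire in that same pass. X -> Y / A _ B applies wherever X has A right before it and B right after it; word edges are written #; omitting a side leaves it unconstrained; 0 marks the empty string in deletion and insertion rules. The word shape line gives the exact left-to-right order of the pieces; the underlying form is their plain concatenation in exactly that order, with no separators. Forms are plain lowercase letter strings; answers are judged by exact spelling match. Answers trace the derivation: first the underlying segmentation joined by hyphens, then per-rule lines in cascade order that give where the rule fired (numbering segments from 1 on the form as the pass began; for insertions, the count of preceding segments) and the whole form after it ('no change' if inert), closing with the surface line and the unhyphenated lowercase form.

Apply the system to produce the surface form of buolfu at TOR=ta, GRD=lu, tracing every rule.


underlying: buolfu-mo-mi
1. i, o -> 0 / V _: fires at position(s) 3: bulfumomi
surface: bulfumomi


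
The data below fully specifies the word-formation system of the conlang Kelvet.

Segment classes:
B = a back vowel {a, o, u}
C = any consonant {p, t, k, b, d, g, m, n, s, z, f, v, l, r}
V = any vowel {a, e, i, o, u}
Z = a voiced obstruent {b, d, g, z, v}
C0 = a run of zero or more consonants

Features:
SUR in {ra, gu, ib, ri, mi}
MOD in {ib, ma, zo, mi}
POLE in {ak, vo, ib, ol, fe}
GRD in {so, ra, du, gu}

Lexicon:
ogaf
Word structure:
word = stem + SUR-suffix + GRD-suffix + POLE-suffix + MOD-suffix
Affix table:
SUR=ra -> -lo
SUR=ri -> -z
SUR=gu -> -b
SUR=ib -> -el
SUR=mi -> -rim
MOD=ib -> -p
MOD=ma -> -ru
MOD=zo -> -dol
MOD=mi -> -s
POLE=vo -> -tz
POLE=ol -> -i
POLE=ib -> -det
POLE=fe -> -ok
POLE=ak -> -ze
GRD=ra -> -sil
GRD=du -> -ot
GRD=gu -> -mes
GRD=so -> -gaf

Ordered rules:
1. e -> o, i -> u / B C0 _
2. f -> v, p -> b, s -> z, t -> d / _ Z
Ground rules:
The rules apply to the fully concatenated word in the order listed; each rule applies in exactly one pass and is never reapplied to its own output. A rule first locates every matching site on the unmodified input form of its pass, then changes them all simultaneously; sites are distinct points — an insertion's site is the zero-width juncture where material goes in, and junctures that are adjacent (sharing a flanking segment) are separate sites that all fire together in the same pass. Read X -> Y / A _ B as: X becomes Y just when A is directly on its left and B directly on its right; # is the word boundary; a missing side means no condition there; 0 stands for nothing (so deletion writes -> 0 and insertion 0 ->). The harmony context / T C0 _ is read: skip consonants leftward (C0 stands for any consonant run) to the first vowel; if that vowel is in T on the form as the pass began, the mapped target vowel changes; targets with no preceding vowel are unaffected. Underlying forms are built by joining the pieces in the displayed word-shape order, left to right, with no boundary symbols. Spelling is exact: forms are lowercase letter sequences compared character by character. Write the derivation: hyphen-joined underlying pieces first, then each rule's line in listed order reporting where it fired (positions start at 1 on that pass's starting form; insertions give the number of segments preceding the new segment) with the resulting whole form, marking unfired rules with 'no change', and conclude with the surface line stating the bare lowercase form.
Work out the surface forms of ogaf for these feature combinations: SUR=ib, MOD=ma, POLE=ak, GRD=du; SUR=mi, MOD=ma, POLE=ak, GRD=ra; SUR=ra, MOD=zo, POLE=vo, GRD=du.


cell SUR=ib, MOD=ma, POLE=ak, GRD=du:
underlying: ogaf-el-ot-ze-ru
1. e -> o, i -> u / B C0 _: fires at position(s) 5, 10: ogafolotzoru
2. f -> v, p -> b, s -> z, t -> d / _ Z: fires at position(s) 8: ogafolodzoru
surface: ogafolodzoru

cell SUR=mi, MOD=ma, POLE=ak, GRD=ra:
underlying: ogaf-rim-sil-ze-ru
1. e -> o, i -> u / B C0 _: fires at position(s) 6: ogafrumsilzeru
2. f -> v, p -> b, s -> z, t -> d / _ Z: no change
surface: ogafrumsilzeru

cell SUR=ra, MOD=zo, POLE=vo, GRD=du:
underlying: ogaf-lo-ot-tz-dol
1. e -> o, i -> u / B C0 _: no change
2. f -> v, p -> b, s -> z, t -> d / _ Z: fires at position(s) 9: ogaflootdzdol
surface: ogaflootdzdol


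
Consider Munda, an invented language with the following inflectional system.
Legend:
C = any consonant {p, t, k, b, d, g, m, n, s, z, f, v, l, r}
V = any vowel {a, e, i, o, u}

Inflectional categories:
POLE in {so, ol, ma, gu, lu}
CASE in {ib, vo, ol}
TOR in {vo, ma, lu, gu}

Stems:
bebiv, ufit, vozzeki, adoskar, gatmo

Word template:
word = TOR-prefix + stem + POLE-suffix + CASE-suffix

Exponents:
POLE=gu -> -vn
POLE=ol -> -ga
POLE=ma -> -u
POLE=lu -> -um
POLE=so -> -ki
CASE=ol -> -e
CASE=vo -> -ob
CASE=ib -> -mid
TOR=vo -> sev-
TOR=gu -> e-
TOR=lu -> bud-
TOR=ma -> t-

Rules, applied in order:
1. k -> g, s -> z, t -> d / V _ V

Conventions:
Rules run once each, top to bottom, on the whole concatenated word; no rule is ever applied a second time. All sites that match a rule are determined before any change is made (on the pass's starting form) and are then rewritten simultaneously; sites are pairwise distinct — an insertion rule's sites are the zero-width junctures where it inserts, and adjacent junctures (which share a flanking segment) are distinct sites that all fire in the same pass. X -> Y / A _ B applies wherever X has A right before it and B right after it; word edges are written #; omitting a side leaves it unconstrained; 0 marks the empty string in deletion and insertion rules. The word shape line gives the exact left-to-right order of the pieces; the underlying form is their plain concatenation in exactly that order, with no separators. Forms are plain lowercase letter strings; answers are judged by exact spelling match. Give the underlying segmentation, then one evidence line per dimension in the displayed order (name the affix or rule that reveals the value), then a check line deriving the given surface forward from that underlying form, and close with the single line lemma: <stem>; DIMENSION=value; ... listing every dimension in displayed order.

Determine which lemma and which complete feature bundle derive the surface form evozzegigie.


underlying: e-vozzeki-ki-e
POLE=so - signalled by the affix -ki
CASE=ol - signalled by the affix -e
TOR=gu - signalled by the affix e-
check: evozzekikie -> evozzegigie
lemma: vozzeki; POLE=so; CASE=ol; TOR=gu


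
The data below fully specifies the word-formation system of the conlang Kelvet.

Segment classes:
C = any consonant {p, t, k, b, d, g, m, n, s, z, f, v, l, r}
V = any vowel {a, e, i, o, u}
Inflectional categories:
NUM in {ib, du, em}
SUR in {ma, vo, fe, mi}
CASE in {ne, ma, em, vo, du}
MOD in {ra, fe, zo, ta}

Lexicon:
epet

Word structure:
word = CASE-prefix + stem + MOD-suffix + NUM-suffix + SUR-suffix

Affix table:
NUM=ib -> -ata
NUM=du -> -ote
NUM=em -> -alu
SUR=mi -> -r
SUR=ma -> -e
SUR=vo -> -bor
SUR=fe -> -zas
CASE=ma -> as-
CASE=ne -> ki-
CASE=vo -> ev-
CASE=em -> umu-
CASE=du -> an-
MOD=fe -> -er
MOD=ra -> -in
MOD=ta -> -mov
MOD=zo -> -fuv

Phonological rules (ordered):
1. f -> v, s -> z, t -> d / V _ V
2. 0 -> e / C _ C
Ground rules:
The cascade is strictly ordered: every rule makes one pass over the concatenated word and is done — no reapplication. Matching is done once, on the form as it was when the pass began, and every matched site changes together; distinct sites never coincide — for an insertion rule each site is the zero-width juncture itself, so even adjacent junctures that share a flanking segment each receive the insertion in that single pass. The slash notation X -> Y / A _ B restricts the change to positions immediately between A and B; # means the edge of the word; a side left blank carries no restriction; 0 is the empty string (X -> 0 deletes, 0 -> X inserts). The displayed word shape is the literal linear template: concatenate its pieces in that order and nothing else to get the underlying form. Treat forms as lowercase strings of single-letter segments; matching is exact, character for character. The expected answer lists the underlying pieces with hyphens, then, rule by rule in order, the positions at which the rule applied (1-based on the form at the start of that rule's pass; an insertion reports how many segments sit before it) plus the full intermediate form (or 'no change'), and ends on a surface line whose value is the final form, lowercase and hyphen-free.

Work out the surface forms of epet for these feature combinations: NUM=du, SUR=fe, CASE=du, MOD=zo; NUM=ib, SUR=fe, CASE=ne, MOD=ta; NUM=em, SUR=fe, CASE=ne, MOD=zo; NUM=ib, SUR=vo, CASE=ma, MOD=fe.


cell NUM=du, SUR=fe, CASE=du, MOD=zo:
underlying: an-epet-fuv-ote-zas
1. f -> v, s -> z, t -> d / V _ V: fires at position(s) 11: anepetfuvodezas
2. 0 -> e / C _ C: inserts after position(s) 6: anepetefuvodezas
surface: anepetefuvodezas

cell NUM=ib, SUR=fe, CASE=ne, MOD=ta:
underlying: ki-epet-mov-ata-zas
1. f -> v, s -> z, t -> d / V _ V: fires at position(s) 11: kiepetmovadazas
2. 0 -> e / C _ C: inserts after position(s) 6: kiepetemovadazas
surface: kiepetemovadazas

cell NUM=em, SUR=fe, CASE=ne, MOD=zo:
underlying: ki-epet-fuv-alu-zas
1. f -> v, s -> z, t -> d / V _ V: no change
2. 0 -> e / C _ C: inserts after position(s) 6: kiepetefuvaluzas
surface: kiepetefuvaluzas

cell NUM=ib, SUR=vo, CASE=ma, MOD=fe:
underlying: as-epet-er-ata-bor
1. f -> v, s -> z, t -> d / V _ V: fires at position(s) 2, 6, 10: azepederadabor
2. 0 -> e / C _ C: no change
surface: azepederadabor


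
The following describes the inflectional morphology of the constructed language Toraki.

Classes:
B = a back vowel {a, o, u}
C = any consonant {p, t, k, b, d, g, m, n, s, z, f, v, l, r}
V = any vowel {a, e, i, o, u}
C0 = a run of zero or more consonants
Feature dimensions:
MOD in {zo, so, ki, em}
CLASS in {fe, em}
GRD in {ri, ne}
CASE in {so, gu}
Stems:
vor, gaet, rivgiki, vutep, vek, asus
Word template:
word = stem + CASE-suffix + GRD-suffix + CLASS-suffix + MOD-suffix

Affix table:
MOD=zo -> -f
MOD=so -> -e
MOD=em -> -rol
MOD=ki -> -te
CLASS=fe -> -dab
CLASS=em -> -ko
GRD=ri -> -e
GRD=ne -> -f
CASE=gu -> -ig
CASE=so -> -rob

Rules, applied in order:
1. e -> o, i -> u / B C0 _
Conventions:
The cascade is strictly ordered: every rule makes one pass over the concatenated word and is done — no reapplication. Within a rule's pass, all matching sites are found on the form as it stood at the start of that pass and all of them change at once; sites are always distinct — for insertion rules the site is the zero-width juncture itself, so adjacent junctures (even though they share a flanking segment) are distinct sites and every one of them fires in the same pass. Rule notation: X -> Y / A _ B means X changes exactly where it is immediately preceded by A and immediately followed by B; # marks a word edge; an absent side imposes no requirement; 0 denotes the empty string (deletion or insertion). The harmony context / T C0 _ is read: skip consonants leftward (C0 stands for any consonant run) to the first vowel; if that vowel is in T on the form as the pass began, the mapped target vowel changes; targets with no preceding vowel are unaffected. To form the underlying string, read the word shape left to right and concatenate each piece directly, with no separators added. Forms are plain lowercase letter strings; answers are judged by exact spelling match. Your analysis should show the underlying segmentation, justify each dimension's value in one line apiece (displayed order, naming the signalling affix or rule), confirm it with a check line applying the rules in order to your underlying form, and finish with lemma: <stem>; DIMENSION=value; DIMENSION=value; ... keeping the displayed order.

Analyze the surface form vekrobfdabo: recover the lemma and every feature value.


underlying: vek-rob-f-dab-e
MOD=so - signalled by the affix -e
CLASS=fe - signalled by the affix -dab
GRD=ne - signalled by the affix -f
CASE=so - signalled by the affix -rob
check: vekrobfdabe -> vekrobfdabo
lemma: vek; MOD=so; CLASS=fe; GRD=ne; CASE=so


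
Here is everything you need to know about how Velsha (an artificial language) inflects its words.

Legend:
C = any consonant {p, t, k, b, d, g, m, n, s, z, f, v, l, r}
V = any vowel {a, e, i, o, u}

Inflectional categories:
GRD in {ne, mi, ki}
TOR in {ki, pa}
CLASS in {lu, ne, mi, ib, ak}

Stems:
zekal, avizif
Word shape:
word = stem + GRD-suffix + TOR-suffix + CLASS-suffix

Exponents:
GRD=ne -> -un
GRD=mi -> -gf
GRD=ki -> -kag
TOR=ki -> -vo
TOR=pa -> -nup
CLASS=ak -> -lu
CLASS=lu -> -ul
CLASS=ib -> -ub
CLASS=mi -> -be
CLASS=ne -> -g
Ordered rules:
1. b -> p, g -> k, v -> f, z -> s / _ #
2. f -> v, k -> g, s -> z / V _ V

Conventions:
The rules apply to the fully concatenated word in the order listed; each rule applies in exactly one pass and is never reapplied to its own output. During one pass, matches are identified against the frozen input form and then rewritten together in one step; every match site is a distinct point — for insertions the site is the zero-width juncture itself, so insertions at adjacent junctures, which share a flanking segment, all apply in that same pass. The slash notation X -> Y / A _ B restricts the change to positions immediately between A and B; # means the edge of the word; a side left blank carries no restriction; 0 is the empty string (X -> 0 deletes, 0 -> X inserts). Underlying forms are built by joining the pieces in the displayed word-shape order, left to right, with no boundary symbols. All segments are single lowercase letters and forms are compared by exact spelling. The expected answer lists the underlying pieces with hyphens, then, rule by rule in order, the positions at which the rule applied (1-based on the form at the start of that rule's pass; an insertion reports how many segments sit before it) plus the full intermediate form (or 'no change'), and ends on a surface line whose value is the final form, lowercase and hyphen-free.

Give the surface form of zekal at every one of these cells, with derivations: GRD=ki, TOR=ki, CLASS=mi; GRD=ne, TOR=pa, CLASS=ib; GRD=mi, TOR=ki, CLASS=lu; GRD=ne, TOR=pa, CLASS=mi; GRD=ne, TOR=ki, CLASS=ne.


cell GRD=ki, TOR=ki, CLASS=mi:
underlying: zekal-kag-vo-be
1. b -> p, g -> k, v -> f, z -> s / _ #: no change
2. f -> v, k -> g, s -> z / V _ V: fires at position(s) 3: zegalkagvobe
surface: zegalkagvobe

cell GRD=ne, TOR=pa, CLASS=ib:
underlying: zekal-un-nup-ub
1. b -> p, g -> k, v -> f, z -> s / _ #: fires at position(s) 12: zekalunnupup
2. f -> v, k -> g, s -> z / V _ V: fires at position(s) 3: zegalunnupup
surface: zegalunnupup

cell GRD=mi, TOR=ki, CLASS=lu:
underlying: zekal-gf-vo-ul
1. b -> p, g -> k, v -> f, z -> s / _ #: no change
2. f -> v, k -> g, s -> z / V _ V: fires at position(s) 3: zegalgfvoul
surface: zegalgfvoul

cell GRD=ne, TOR=pa, CLASS=mi:
underlying: zekal-un-nup-be
1. b -> p, g -> k, v -> f, z -> s / _ #: no change
2. f -> v, k -> g, s -> z / V _ V: fires at position(s) 3: zegalunnupbe
surface: zegalunnupbe

cell GRD=ne, TOR=ki, CLASS=ne:
underlying: zekal-un-vo-g
1. b -> p, g -> k, v -> f, z -> s / _ #: fires at position(s) 10: zekalunvok
2. f -> v, k -> g, s -> z / V _ V: fires at position(s) 3: zegalunvok
surface: zegalunvok


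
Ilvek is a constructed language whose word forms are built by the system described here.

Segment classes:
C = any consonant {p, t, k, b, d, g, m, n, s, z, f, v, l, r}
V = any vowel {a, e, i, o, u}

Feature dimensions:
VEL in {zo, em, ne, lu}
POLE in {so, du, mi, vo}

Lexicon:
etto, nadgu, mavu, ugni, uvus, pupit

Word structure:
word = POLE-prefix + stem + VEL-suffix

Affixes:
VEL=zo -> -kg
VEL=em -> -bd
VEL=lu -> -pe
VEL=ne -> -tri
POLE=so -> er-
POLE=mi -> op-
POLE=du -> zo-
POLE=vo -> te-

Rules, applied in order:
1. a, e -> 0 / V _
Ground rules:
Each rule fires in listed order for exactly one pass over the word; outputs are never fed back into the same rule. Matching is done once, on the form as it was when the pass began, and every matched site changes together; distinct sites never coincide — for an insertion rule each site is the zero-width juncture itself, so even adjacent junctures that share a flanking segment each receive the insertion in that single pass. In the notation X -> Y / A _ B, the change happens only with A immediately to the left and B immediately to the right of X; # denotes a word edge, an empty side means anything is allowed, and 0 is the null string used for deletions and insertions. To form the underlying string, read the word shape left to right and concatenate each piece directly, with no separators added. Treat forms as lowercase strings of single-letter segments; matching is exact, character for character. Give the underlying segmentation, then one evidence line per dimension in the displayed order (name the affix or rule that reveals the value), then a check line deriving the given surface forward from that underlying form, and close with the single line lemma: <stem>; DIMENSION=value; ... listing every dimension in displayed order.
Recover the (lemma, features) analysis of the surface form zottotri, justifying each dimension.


underlying: zo-etto-tri
VEL=ne - signalled by the affix -tri
POLE=du - signalled by the affix zo-
check: zoettotri -> zottotri
lemma: etto; VEL=ne; POLE=du


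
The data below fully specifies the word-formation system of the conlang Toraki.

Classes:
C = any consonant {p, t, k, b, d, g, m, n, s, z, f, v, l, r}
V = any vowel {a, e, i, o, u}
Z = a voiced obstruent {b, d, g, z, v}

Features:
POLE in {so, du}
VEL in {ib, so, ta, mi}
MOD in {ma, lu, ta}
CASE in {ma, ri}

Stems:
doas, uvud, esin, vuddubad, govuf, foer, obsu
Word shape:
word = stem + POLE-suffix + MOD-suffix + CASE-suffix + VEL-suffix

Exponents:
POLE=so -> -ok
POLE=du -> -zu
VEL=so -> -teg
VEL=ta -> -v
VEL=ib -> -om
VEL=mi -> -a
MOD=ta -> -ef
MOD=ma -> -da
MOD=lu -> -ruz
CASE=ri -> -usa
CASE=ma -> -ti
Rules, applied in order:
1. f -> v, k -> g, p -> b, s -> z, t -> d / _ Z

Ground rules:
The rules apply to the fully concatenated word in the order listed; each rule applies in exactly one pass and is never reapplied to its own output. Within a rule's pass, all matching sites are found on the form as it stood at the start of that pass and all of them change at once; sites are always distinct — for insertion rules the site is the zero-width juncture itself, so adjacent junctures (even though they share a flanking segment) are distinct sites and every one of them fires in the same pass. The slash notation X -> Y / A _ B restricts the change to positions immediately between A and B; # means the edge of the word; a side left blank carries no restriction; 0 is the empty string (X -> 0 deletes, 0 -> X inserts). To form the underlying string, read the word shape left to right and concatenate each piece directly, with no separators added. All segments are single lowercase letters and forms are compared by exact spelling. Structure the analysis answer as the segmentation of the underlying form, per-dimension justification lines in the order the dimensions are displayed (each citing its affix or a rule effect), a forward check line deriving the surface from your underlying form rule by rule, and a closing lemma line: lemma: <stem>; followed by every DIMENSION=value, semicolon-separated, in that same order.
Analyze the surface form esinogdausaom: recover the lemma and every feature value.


underlying: esin-ok-da-usa-om
POLE=so - signalled by the affix -ok
VEL=ib - signalled by the affix -om
MOD=ma - signalled by the affix -da
CASE=ri - signalled by the affix -usa
check: esinokdausaom -> esinogdausaom
lemma: esin; POLE=so; VEL=ib; MOD=ma; CASE=ri


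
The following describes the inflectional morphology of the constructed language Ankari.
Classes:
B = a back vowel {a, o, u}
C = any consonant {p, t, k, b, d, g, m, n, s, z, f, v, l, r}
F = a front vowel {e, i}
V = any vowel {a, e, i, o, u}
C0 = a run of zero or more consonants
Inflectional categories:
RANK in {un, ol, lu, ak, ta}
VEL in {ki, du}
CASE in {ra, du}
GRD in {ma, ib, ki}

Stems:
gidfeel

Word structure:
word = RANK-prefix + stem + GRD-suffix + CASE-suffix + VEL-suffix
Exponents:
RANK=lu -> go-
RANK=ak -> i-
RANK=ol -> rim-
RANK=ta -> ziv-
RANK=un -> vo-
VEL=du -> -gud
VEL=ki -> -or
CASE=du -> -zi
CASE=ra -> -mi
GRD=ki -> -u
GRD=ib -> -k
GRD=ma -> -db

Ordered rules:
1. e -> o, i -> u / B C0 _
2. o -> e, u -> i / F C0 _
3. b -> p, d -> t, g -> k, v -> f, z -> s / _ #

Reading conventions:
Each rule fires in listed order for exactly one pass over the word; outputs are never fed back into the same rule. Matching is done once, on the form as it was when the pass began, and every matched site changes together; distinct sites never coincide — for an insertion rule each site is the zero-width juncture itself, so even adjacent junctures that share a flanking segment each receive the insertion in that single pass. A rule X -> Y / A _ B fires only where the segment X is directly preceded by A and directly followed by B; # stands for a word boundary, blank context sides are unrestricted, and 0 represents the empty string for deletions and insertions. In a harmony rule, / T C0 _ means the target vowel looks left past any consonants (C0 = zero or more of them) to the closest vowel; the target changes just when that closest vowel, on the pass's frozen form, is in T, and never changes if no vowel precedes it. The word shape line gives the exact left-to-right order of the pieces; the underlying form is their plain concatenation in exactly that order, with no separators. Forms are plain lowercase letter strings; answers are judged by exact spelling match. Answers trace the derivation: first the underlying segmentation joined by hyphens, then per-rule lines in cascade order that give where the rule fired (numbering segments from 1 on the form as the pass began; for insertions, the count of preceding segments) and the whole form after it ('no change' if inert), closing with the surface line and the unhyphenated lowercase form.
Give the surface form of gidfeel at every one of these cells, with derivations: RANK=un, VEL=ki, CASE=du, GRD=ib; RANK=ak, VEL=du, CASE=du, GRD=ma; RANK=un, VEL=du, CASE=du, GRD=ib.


cell RANK=un, VEL=ki, CASE=du, GRD=ib:
underlying: vo-gidfeel-k-zi-or
1. e -> o, i -> u / B C0 _: fires at position(s) 4: vogudfeelkzior
2. o -> e, u -> i / F C0 _: fires at position(s) 13: vogudfeelkzier
3. b -> p, d -> t, g -> k, v -> f, z -> s / _ #: no change
surface: vogudfeelkzier

cell RANK=ak, VEL=du, CASE=du, GRD=ma:
underlying: i-gidfeel-db-zi-gud
1. e -> o, i -> u / B C0 _: no change
2. o -> e, u -> i / F C0 _: fires at position(s) 14: igidfeeldbzigid
3. b -> p, d -> t, g -> k, v -> f, z -> s / _ #: fires at position(s) 15: igidfeeldbzigit
surface: igidfeeldbzigit

cell RANK=un, VEL=du, CASE=du, GRD=ib:
underlying: vo-gidfeel-k-zi-gud
1. e -> o, i -> u / B C0 _: fires at position(s) 4: vogudfeelkzigud
2. o -> e, u -> i / F C0 _: fires at position(s) 14: vogudfeelkzigid
3. b -> p, d -> t, g -> k, v -> f, z -> s / _ #: fires at position(s) 15: vogudfeelkzigit
surface: vogudfeelkzigit


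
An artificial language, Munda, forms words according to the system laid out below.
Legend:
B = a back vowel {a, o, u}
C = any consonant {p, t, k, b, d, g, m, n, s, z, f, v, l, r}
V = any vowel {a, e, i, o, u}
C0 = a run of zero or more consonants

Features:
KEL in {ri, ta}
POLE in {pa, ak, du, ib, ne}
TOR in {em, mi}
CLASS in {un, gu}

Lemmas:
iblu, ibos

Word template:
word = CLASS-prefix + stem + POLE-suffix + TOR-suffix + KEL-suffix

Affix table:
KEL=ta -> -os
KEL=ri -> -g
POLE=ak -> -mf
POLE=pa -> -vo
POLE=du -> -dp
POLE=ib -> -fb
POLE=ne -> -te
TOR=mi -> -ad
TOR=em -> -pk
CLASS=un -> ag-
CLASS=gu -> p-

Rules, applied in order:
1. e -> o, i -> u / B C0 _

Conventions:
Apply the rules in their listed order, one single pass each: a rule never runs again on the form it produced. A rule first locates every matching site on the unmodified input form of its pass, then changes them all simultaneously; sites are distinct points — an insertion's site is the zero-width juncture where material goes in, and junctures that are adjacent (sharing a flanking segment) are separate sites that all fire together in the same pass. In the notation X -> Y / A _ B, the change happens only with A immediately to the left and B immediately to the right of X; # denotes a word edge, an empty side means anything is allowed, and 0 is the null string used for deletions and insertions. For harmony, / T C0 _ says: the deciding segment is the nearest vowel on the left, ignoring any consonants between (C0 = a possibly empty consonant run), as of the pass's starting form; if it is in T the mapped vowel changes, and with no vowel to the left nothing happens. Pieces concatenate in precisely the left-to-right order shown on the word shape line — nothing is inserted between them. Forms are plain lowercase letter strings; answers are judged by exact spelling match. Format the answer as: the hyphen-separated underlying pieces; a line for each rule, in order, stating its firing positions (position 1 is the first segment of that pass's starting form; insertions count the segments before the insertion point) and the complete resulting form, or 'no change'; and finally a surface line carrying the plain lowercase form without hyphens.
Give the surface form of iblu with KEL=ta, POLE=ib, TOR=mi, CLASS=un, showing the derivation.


underlying: ag-iblu-fb-ad-os
1. e -> o, i -> u / B C0 _: fires at position(s) 3: agublufbados
surface: agublufbados


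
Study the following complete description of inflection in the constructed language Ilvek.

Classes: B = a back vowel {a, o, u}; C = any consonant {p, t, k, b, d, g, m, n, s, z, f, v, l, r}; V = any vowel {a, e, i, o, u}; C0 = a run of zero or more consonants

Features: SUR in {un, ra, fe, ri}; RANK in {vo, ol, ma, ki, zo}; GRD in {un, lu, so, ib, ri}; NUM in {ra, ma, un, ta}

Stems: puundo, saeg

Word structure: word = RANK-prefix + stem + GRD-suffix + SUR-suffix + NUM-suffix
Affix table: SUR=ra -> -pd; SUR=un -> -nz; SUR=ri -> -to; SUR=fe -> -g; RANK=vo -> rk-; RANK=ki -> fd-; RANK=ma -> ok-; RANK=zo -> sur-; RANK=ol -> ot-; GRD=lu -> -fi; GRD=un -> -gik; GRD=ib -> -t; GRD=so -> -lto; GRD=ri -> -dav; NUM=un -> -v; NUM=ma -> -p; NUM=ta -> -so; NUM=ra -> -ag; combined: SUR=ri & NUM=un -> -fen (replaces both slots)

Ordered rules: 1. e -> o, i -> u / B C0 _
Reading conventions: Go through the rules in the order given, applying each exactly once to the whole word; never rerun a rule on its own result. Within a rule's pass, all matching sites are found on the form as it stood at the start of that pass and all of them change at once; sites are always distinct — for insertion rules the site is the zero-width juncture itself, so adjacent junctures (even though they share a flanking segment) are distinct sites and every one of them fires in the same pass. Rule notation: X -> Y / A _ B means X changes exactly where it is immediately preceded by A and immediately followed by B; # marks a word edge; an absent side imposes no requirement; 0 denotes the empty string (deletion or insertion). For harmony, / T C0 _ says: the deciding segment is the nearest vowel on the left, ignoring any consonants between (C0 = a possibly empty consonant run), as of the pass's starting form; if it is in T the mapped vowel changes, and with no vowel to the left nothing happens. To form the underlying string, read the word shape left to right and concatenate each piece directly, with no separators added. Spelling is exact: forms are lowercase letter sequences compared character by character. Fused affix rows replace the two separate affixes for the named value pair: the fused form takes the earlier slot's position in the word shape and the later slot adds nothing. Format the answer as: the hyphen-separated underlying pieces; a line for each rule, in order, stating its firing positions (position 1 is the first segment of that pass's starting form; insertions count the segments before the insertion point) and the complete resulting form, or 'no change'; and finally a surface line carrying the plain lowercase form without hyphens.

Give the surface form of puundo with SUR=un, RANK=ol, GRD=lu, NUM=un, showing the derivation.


underlying: ot-puundo-fi-nz-v
1. e -> o, i -> u / B C0 _: fires at position(s) 10: otpuundofunzv
surface: otpuundofunzv


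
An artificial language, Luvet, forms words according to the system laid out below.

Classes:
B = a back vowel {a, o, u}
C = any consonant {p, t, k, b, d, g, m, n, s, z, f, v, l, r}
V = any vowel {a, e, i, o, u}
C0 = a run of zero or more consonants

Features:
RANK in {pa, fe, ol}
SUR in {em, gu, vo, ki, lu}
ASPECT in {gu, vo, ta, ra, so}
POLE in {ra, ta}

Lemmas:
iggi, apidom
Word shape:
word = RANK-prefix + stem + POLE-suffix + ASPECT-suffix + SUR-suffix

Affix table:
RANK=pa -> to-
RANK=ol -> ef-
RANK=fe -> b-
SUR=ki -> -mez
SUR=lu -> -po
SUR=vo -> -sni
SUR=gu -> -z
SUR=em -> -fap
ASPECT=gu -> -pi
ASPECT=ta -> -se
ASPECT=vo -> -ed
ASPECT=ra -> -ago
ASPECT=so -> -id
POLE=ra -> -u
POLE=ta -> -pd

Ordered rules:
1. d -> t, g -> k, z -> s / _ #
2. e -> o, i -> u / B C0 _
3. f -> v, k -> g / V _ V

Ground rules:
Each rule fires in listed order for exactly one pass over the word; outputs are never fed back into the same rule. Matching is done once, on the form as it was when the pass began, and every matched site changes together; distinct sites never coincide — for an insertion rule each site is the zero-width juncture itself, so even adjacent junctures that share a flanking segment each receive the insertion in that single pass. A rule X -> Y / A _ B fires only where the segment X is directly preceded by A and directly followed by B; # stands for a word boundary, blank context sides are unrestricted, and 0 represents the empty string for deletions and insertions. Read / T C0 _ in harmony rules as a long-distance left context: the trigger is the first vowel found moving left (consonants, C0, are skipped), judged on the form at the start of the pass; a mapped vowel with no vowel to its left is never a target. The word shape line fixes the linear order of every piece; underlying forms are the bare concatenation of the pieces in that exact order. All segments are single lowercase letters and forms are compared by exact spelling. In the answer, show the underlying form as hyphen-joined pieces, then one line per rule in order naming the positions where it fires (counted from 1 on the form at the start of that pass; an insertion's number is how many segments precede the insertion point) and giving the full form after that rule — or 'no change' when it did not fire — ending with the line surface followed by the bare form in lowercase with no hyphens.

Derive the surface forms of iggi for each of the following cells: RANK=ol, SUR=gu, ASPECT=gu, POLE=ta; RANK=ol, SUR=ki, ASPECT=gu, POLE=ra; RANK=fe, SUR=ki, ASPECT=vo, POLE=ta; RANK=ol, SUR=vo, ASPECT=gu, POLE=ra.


cell RANK=ol, SUR=gu, ASPECT=gu, POLE=ta:
underlying: ef-iggi-pd-pi-z
1. d -> t, g -> k, z -> s / _ #: fires at position(s) 11: efiggipdpis
2. e -> o, i -> u / B C0 _: no change
3. f -> v, k -> g / V _ V: fires at position(s) 2: eviggipdpis
surface: eviggipdpis

cell RANK=ol, SUR=ki, ASPECT=gu, POLE=ra:
underlying: ef-iggi-u-pi-mez
1. d -> t, g -> k, z -> s / _ #: fires at position(s) 12: efiggiupimes
2. e -> o, i -> u / B C0 _: fires at position(s) 9: efiggiupumes
3. f -> v, k -> g / V _ V: fires at position(s) 2: eviggiupumes
surface: eviggiupumes

cell RANK=fe, SUR=ki, ASPECT=vo, POLE=ta:
underlying: b-iggi-pd-ed-mez
1. d -> t, g -> k, z -> s / _ #: fires at position(s) 12: biggipdedmes
2. e -> o, i -> u / B C0 _: no change
3. f -> v, k -> g / V _ V: no change
surface: biggipdedmes

cell RANK=ol, SUR=vo, ASPECT=gu, POLE=ra:
underlying: ef-iggi-u-pi-sni
1. d -> t, g -> k, z -> s / _ #: no change
2. e -> o, i -> u / B C0 _: fires at position(s) 9: efiggiupusni
3. f -> v, k -> g / V _ V: fires at position(s) 2: eviggiupusni
surface: eviggiupusni


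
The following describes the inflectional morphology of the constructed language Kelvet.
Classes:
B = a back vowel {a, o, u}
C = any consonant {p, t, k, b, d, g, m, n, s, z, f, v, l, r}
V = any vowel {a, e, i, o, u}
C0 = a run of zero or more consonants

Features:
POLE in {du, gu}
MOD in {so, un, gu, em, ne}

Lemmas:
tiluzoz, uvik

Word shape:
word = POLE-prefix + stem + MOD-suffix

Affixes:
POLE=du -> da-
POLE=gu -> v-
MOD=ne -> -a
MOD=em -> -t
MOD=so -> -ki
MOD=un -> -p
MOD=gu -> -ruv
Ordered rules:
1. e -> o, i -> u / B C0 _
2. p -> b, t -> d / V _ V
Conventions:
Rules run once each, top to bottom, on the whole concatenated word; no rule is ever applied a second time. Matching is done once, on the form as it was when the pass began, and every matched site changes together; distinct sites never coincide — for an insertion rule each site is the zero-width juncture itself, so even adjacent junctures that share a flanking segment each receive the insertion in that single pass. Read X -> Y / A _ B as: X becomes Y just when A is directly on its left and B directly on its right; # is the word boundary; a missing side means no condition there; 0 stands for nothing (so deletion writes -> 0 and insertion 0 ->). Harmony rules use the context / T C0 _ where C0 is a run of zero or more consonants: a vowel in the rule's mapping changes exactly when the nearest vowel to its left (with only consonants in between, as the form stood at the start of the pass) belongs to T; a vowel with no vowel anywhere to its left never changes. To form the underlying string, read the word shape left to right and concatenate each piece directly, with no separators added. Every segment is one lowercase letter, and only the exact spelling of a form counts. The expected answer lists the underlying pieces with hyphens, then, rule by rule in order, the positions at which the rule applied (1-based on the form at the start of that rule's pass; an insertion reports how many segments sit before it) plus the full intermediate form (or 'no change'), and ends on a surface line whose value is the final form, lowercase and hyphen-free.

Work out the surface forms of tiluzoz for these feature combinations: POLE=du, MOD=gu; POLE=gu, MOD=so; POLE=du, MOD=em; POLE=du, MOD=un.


cell POLE=du, MOD=gu:
underlying: da-tiluzoz-ruv
1. e -> o, i -> u / B C0 _: fires at position(s) 4: datuluzozruv
2. p -> b, t -> d / V _ V: fires at position(s) 3: daduluzozruv
surface: daduluzozruv

cell POLE=gu, MOD=so:
underlying: v-tiluzoz-ki
1. e -> o, i -> u / B C0 _: fires at position(s) 10: vtiluzozku
2. p -> b, t -> d / V _ V: no change
surface: vtiluzozku

cell POLE=du, MOD=em:
underlying: da-tiluzoz-t
1. e -> o, i -> u / B C0 _: fires at position(s) 4: datuluzozt
2. p -> b, t -> d / V _ V: fires at position(s) 3: daduluzozt
surface: daduluzozt

cell POLE=du, MOD=un:
underlying: da-tiluzoz-p
1. e -> o, i -> u / B C0 _: fires at position(s) 4: datuluzozp
2. p -> b, t -> d / V _ V: fires at position(s) 3: daduluzozp
surface: daduluzozp


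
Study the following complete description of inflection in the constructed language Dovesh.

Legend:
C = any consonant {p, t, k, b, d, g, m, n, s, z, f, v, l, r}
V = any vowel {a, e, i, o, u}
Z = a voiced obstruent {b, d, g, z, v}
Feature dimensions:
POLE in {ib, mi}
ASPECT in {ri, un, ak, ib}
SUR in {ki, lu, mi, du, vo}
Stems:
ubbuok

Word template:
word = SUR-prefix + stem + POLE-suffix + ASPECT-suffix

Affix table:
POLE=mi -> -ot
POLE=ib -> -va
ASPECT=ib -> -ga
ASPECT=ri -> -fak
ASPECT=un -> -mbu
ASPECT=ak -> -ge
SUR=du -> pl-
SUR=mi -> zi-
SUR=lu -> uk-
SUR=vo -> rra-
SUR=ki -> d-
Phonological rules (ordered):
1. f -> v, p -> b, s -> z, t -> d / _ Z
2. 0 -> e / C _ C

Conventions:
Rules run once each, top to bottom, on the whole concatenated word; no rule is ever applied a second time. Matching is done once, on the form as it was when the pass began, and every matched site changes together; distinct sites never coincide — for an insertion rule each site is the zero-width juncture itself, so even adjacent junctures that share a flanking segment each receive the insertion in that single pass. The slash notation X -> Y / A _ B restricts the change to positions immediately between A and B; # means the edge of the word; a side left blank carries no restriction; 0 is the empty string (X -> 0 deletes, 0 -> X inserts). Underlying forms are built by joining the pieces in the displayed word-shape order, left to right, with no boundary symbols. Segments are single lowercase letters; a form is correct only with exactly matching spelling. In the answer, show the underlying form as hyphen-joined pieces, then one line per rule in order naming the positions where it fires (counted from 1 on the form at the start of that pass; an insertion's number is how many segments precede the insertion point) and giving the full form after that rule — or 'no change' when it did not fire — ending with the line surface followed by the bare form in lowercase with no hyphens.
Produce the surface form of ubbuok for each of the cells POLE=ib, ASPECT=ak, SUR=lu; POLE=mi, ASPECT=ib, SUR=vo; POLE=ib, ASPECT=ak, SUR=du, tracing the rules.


cell POLE=ib, ASPECT=ak, SUR=lu:
underlying: uk-ubbuok-va-ge
1. f -> v, p -> b, s -> z, t -> d / _ Z: no change
2. 0 -> e / C _ C: inserts after position(s) 4, 8: ukubebuokevage
surface: ukubebuokevage

cell POLE=mi, ASPECT=ib, SUR=vo:
underlying: rra-ubbuok-ot-ga
1. f -> v, p -> b, s -> z, t -> d / _ Z: fires at position(s) 11: rraubbuokodga
2. 0 -> e / C _ C: inserts after position(s) 1, 5, 11: reraubebuokodega
surface: reraubebuokodega

cell POLE=ib, ASPECT=ak, SUR=du:
underlying: pl-ubbuok-va-ge
1. f -> v, p -> b, s -> z, t -> d / _ Z: no change
2. 0 -> e / C _ C: inserts after position(s) 1, 4, 8: pelubebuokevage
surface: pelubebuokevage


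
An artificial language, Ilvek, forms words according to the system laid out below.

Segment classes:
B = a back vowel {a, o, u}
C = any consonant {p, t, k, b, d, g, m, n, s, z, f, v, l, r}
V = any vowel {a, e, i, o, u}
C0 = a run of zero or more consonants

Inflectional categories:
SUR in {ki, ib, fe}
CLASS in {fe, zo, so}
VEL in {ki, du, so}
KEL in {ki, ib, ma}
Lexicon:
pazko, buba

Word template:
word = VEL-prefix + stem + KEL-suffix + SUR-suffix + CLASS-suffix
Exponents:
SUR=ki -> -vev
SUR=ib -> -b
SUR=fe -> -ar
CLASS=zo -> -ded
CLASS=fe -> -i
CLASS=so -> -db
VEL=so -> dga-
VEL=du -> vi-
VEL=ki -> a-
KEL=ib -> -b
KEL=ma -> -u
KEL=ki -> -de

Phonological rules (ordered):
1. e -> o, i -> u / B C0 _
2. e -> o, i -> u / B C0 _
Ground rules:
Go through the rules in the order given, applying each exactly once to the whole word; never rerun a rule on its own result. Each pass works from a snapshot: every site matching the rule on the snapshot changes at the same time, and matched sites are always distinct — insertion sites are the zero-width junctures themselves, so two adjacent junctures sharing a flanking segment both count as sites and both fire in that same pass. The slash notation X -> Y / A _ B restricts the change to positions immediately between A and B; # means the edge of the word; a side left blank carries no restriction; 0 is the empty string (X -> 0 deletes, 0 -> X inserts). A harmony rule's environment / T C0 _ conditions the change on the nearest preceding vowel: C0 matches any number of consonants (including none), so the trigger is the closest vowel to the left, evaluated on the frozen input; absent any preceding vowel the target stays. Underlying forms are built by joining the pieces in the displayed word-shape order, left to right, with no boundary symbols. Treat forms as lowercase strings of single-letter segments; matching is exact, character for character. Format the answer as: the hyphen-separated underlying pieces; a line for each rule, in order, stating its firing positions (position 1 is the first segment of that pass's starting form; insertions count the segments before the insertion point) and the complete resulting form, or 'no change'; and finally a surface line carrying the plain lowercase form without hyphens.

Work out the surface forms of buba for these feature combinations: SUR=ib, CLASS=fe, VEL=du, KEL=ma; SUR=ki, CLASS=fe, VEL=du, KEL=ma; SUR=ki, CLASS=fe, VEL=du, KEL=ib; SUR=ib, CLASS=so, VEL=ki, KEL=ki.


cell SUR=ib, CLASS=fe, VEL=du, KEL=ma:
underlying: vi-buba-u-b-i
1. e -> o, i -> u / B C0 _: fires at position(s) 9: vibubaubu
2. e -> o, i -> u / B C0 _: no change
surface: vibubaubu

cell SUR=ki, CLASS=fe, VEL=du, KEL=ma:
underlying: vi-buba-u-vev-i
1. e -> o, i -> u / B C0 _: fires at position(s) 9: vibubauvovi
2. e -> o, i -> u / B C0 _: fires at position(s) 11: vibubauvovu
surface: vibubauvovu

cell SUR=ki, CLASS=fe, VEL=du, KEL=ib:
underlying: vi-buba-b-vev-i
1. e -> o, i -> u / B C0 _: fires at position(s) 9: vibubabvovi
2. e -> o, i -> u / B C0 _: fires at position(s) 11: vibubabvovu
surface: vibubabvovu

cell SUR=ib, CLASS=so, VEL=ki, KEL=ki:
underlying: a-buba-de-b-db
1. e -> o, i -> u / B C0 _: fires at position(s) 7: abubadobdb
2. e -> o, i -> u / B C0 _: no change
surface: abubadobdb
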